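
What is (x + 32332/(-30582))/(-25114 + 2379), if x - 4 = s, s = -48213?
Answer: 147435997/69528177 ≈ 2.1205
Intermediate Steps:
x = -48209 (x = 4 - 48213 = -48209)
(x + 32332/(-30582))/(-25114 + 2379) = (-48209 + 32332/(-30582))/(-25114 + 2379) = (-48209 + 32332*(-1/30582))/(-22735) = (-48209 - 16166/15291)*(-1/22735) = -737179985/15291*(-1/22735) = 147435997/69528177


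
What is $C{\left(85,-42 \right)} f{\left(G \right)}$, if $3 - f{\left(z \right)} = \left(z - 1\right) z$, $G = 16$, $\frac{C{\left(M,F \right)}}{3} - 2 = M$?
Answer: $-61857$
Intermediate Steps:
$C{\left(M,F \right)} = 6 + 3 M$
$f{\left(z \right)} = 3 - z \left(-1 + z\right)$ ($f{\left(z \right)} = 3 - \left(z - 1\right) z = 3 - \left(-1 + z\right) z = 3 - z \left(-1 + z\right)$)
$C{\left(85,-42 \right)} f{\left(G \right)} = \left(6 + 3 \cdot 85\right) \left(3 + 16 - 16^{2}\right) = \left(6 + 255\right) \left(3 + 16 - 256\right) = 261 \left(3 + 16 - 256\right) = 261 \left(-237\right) = -61857$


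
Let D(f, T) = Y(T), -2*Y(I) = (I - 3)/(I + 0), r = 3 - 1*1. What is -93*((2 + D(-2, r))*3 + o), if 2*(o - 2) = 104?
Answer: -22599/4 ≈ -5649.8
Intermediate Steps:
o = 54 (o = 2 + (½)*104 = 2 + 52 = 54)
r = 2 (r = 3 - 1 = 2)
Y(I) = -(-3 + I)/(2*I) (Y(I) = -(I - 3)/(2*(I + 0)) = -(-3 + I)/(2*I))
D(f, T) = (3 - T)/(2*T)
-93*((2 + D(-2, r))*3 + o) = -93*((2 + (½)*(3 - 1*2)/2)*3 + 54) = -93*((2 + (½)*(½)*(3 - 2))*3 + 54) = -93*((2 + (½)*(½)*1)*3 + 54) = -93*((2 + ¼)*3 + 54) = -93*((9/4)*3 + 54) = -93*(27/4 + 54) = -93*243/4 = -22599/4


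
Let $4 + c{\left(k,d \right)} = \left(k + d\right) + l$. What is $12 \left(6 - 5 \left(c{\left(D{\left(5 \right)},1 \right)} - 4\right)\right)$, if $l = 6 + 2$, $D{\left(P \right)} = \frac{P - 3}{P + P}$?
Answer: $0$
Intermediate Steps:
$D{\left(P \right)} = \frac{-3 + P}{2 P}$
$l = 8$
$c{\left(k,d \right)} = 4 + d + k$ ($c{\left(k,d \right)} = -4 + \left(\left(k + d\right) + 8\right) = -4 + \left(\left(d + k\right) + 8\right) = -4 + \left(8 + d + k\right) = 4 + d + k$)
$12 \left(6 - 5 \left(c{\left(D{\left(5 \right)},1 \right)} - 4\right)\right) = 12 \left(6 - 5 \left(\left(4 + 1 + \frac{-3 + 5}{2 \cdot 5}\right) - 4\right)\right) = 12 \left(6 - 5 \left(\left(4 + 1 + \frac{1}{2} \cdot \frac{1}{5} \cdot 2\right) - 4\right)\right) = 12 \left(6 - 5 \left(\left(4 + 1 + \frac{1}{5}\right) - 4\right)\right) = 12 \left(6 - 5 \left(\frac{26}{5} - 4\right)\right) = 12 \left(6 - 6\right) = 12 \cdot 0 = 0$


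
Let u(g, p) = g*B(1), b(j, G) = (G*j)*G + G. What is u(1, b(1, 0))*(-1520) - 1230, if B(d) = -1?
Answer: 290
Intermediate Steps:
b(j, G) = G + j*G**2 (b(j, G) = j*G**2 + G = G + j*G**2)
u(g, p) = -g (u(g, p) = g*(-1) = -g)
u(1, b(1, 0))*(-1520) - 1230 = -1*1*(-1520) - 1230 = -1*(-1520) - 1230 = 1520 - 1230 = 290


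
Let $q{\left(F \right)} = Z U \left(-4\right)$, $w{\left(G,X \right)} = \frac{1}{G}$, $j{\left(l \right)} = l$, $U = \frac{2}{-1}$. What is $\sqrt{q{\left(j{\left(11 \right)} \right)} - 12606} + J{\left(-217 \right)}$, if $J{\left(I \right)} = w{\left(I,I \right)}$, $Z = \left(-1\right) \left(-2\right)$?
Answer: $- \frac{1}{217} + i \sqrt{12590} \approx -0.0046083 + 112.21 i$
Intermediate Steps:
$U = -2$ ($U = 2 \left(-1\right) = -2$)
$Z = 2$
$J{\left(I \right)} = \frac{1}{I}$
$q{\left(F \right)} = 16$ ($q{\left(F \right)} = 2 \left(-2\right) \left(-4\right) = \left(-4\right) \left(-4\right) = 16$)
$\sqrt{q{\left(j{\left(11 \right)} \right)} - 12606} + J{\left(-217 \right)} = \sqrt{16 - 12606} + \frac{1}{-217} = \sqrt{-12590} - \frac{1}{217} = i \sqrt{12590} - \frac{1}{217} = - \frac{1}{217} + i \sqrt{12590}$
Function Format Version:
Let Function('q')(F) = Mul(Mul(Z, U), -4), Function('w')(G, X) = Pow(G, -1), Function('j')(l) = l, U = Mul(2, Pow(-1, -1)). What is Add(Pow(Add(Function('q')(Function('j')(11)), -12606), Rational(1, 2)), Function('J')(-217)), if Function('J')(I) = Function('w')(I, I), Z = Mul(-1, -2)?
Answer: Add(Rational(-1, 217), Mul(I, Pow(12590, Rational(1, 2)))) ≈ Add(-0.0046083, Mul(112.21, I))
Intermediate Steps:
U = -2 (U = Mul(2, -1) = -2)
Z = 2
Function('J')(I) = Pow(I, -1)
Function('q')(F) = 16 (Function('q')(F) = Mul(Mul(2, -2), -4) = Mul(-4, -4) = 16)
Add(Pow(Add(Function('q')(Function('j')(11)), -12606), Rational(1, 2)), Function('J')(-217)) = Add(Pow(Add(16, -12606), Rational(1, 2)), Pow(-217, -1)) = Add(Pow(-12590, Rational(1, 2)), Rational(-1, 217)) = Add(Mul(I, Pow(12590, Rational(1, 2))), Rational(-1, 217)) = Add(Rational(-1, 217), Mul(I, Pow(12590, Rational(1, 2))))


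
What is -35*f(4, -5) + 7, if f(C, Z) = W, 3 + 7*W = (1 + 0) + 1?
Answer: 12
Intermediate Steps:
W = -⅐ (W = -3/7 + ((1 + 0) + 1)/7 = -3/7 + (1 + 1)/7 = -3/7 + (⅐)*2 = -3/7 + 2/7 = -⅐ ≈ -0.14286)
f(C, Z) = -⅐
-35*f(4, -5) + 7 = -35*(-⅐) + 7 = 5 + 7 = 12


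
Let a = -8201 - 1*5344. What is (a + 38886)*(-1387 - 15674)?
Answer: -432342801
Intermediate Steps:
a = -13545 (a = -8201 - 5344 = -13545)
(a + 38886)*(-1387 - 15674) = (-13545 + 38886)*(-1387 - 15674) = 25341*(-17061) = -432342801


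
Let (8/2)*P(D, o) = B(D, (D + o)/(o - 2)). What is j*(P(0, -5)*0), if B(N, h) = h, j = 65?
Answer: 0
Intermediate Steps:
P(D, o) = (D + o)/(4*(-2 + o)) (P(D, o) = ((D + o)/(o - 2))/4 = ((D + o)/(-2 + o))/4 = (D + o)/(4*(-2 + o)))
j*(P(0, -5)*0) = 65*(((0 - 5)/(4*(-2 - 5)))*0) = 65*(((¼)*(-5)/(-7))*0) = 65*(((¼)*(-⅐)*(-5))*0) = 65*((5/28)*0) = 65*0 = 0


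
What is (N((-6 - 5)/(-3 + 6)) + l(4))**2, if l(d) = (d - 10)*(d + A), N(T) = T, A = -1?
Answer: 4225/9 ≈ 469.44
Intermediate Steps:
l(d) = (-1 + d)*(-10 + d) (l(d) = (d - 10)*(d - 1) = (-10 + d)*(-1 + d) = (-1 + d)*(-10 + d))
(N((-6 - 5)/(-3 + 6)) + l(4))**2 = ((-6 - 5)/(-3 + 6) + (10 + 4**2 - 11*4))**2 = (-11/3 + (10 + 16 - 44))**2 = (-11*1/3 - 18)**2 = (-11/3 - 18)**2 = (-65/3)**2 = 4225/9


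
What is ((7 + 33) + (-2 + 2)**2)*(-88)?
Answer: -3520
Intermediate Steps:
((7 + 33) + (-2 + 2)**2)*(-88) = (40 + 0**2)*(-88) = (40 + 0)*(-88) = 40*(-88) = -3520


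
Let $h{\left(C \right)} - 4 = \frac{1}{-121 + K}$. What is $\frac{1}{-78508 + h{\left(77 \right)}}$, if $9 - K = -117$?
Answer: $- \frac{5}{392519} \approx -1.2738 \cdot 10^{-5}$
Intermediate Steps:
$K = 126$ ($K = 9 - -117 = 9 + 117 = 126$)
$h{\left(C \right)} = \frac{21}{5}$ ($h{\left(C \right)} = 4 + \frac{1}{-121 + 126} = 4 + \frac{1}{5} = \frac{21}{5}$)
$\frac{1}{-78508 + h{\left(77 \right)}} = \frac{1}{-78508 + \frac{21}{5}} = \frac{1}{- \frac{392519}{5}} = - \frac{5}{392519}$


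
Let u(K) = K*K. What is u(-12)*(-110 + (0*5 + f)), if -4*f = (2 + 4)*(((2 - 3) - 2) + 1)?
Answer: -15408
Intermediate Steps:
u(K) = K²
f = 3 (f = -(2 + 4)*(((2 - 3) - 2) + 1)/4 = -3*((-1 - 2) + 1)/2 = -3*(-3 + 1)/2 = -3*(-2)/2 = -¼*(-12) = 3)
u(-12)*(-110 + (0*5 + f)) = (-12)²*(-110 + (0*5 + 3)) = 144*(-110 + (0 + 3)) = 144*(-110 + 3) = 144*(-107) = -15408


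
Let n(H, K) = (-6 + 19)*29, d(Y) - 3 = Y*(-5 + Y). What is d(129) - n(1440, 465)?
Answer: 15622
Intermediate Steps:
d(Y) = 3 + Y*(-5 + Y)
n(H, K) = 377 (n(H, K) = 13*29 = 377)
d(129) - n(1440, 465) = (3 + 129**2 - 5*129) - 1*377 = (3 + 16641 - 645) - 377 = 15999 - 377 = 15622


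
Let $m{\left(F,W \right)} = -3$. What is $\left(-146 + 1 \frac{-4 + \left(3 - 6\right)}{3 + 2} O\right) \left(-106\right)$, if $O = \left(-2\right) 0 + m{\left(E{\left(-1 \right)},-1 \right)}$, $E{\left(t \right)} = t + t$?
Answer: $\frac{75154}{5} \approx 15031.0$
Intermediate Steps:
$E{\left(t \right)} = 2 t$
$O = -3$ ($O = \left(-2\right) 0 - 3 = 0 - 3 = -3$)
$\left(-146 + 1 \frac{-4 + \left(3 - 6\right)}{3 + 2} O\right) \left(-106\right) = \left(-146 + 1 \frac{-4 + \left(3 - 6\right)}{3 + 2} \left(-3\right)\right) \left(-106\right) = \left(-146 + 1 \frac{-4 + \left(3 - 6\right)}{5} \left(-3\right)\right) \left(-106\right) = \left(-146 + 1 \left(-4 - 3\right) \frac{1}{5} \left(-3\right)\right) \left(-106\right) = \left(-146 + 1 \left(\left(-7\right) \frac{1}{5}\right) \left(-3\right)\right) \left(-106\right) = \left(-146 + 1 \left(- \frac{7}{5}\right) \left(-3\right)\right) \left(-106\right) = \left(-146 - - \frac{21}{5}\right) \left(-106\right) = \left(-146 + \frac{21}{5}\right) \left(-106\right) = \left(- \frac{709}{5}\right) \left(-106\right) = \frac{75154}{5}$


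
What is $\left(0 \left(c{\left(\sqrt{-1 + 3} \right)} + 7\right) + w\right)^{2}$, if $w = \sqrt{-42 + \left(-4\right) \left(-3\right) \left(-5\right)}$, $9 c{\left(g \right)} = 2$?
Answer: $-102$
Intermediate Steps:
$c{\left(g \right)} = \frac{2}{9}$ ($c{\left(g \right)} = \frac{1}{9} \cdot 2 = \frac{2}{9}$)
$w = i \sqrt{102}$ ($w = \sqrt{-42 + 12 \left(-5\right)} = \sqrt{-42 - 60} = \sqrt{-102} = i \sqrt{102} \approx 10.1 i$)
$\left(0 \left(c{\left(\sqrt{-1 + 3} \right)} + 7\right) + w\right)^{2} = \left(0 \left(\frac{2}{9} + 7\right) + i \sqrt{102}\right)^{2} = \left(0 \cdot \frac{65}{9} + i \sqrt{102}\right)^{2} = \left(0 + i \sqrt{102}\right)^{2} = \left(i \sqrt{102}\right)^{2} = -102$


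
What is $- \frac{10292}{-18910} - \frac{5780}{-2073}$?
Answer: $\frac{2107018}{632265} \approx 3.3325$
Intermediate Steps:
$- \frac{10292}{-18910} - \frac{5780}{-2073} = \left(-10292\right) \left(- \frac{1}{18910}\right) - - \frac{5780}{2073} = \frac{166}{305} + \frac{5780}{2073} = \frac{2107018}{632265}$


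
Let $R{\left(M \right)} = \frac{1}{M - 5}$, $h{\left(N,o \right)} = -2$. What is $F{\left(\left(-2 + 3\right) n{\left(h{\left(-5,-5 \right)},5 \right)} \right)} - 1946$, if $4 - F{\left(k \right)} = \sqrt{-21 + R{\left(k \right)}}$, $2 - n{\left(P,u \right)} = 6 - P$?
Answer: $-1942 - \frac{2 i \sqrt{638}}{11} \approx -1942.0 - 4.5925 i$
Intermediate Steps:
$n{\left(P,u \right)} = -4 + P$ ($n{\left(P,u \right)} = 2 - \left(6 - P\right) = 2 + \left(-6 + P\right) = -4 + P$)
$R{\left(M \right)} = \frac{1}{-5 + M}$
$F{\left(k \right)} = 4 - \sqrt{-21 + \frac{1}{-5 + k}}$
$F{\left(\left(-2 + 3\right) n{\left(h{\left(-5,-5 \right)},5 \right)} \right)} - 1946 = \left(4 - \sqrt{- \frac{-106 + 21 \left(-2 + 3\right) \left(-4 - 2\right)}{-5 + \left(-2 + 3\right) \left(-4 - 2\right)}}\right) - 1946 = \left(4 - \sqrt{- \frac{-106 + 21 \cdot 1 \left(-6\right)}{-5 + 1 \left(-6\right)}}\right) - 1946 = \left(4 - \sqrt{- \frac{-106 + 21 \left(-6\right)}{-5 - 6}}\right) - 1946 = \left(4 - \sqrt{- \frac{-106 - 126}{-11}}\right) - 1946 = \left(4 - \sqrt{\left(-1\right) \left(- \frac{1}{11}\right) \left(-232\right)}\right) - 1946 = \left(4 - \sqrt{- \frac{232}{11}}\right) - 1946 = \left(4 - \frac{2 i \sqrt{638}}{11}\right) - 1946 = -1942 - \frac{2 i \sqrt{638}}{11}$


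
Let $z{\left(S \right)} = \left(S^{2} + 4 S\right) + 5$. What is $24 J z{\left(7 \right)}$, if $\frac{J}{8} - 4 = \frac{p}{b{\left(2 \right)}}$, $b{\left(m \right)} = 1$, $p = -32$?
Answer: $-440832$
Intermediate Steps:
$J = -224$ ($J = 32 + 8 \left(- \frac{32}{1}\right) = 32 + 8 \left(\left(-32\right) 1\right) = 32 + 8 \left(-32\right) = 32 - 256 = -224$)
$z{\left(S \right)} = 5 + S^{2} + 4 S$
$24 J z{\left(7 \right)} = 24 \left(-224\right) \left(5 + 7^{2} + 4 \cdot 7\right) = - 5376 \left(5 + 49 + 28\right) = \left(-5376\right) 82 = -440832$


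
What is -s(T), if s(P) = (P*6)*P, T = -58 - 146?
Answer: -249696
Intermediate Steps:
T = -204
s(P) = 6*P**2 (s(P) = (6*P)*P = 6*P**2)
-s(T) = -6*(-204)**2 = -6*41616 = -1*249696 = -249696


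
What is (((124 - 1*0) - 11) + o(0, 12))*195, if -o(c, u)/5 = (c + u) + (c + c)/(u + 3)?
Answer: 10335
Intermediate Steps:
o(c, u) = -5*c - 5*u - 10*c/(3 + u) (o(c, u) = -5*((c + u) + (c + c)/(u + 3)) = -5*((c + u) + (2*c)/(3 + u)) = -5*((c + u) + 2*c/(3 + u)) = -5*(c + u + 2*c/(3 + u)) = -5*c - 5*u - 10*c/(3 + u))
(((124 - 1*0) - 11) + o(0, 12))*195 = (((124 - 1*0) - 11) + 5*(-1*12**2 - 5*0 - 3*12 - 1*0*12)/(3 + 12))*195 = (((124 + 0) - 11) + 5*(-1*144 + 0 - 36 + 0)/15)*195 = ((124 - 11) + 5*(1/15)*(-144 + 0 - 36 + 0))*195 = (113 + 5*(1/15)*(-180))*195 = (113 - 60)*195 = 53*195 = 10335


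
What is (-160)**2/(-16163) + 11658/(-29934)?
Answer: -159123109/80637207 ≈ -1.9733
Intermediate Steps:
(-160)**2/(-16163) + 11658/(-29934) = 25600*(-1/16163) + 11658*(-1/29934) = -25600/16163 - 1943/4989 = -159123109/80637207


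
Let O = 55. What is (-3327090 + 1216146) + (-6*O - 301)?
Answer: -2111575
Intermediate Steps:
(-3327090 + 1216146) + (-6*O - 301) = (-3327090 + 1216146) + (-6*55 - 301) = -2110944 + (-330 - 301) = -2110944 - 631 = -2111575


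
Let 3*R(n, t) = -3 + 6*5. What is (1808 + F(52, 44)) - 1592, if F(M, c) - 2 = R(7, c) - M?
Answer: 175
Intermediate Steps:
R(n, t) = 9 (R(n, t) = (-3 + 6*5)/3 = (-3 + 30)/3 = (⅓)*27 = 9)
F(M, c) = 11 - M (F(M, c) = 2 + (9 - M) = 11 - M)
(1808 + F(52, 44)) - 1592 = (1808 + (11 - 1*52)) - 1592 = (1808 + (11 - 52)) - 1592 = (1808 - 41) - 1592 = 1767 - 1592 = 175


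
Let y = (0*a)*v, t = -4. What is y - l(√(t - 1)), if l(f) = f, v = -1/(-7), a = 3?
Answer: -I*√5 ≈ -2.2361*I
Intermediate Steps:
v = ⅐ (v = -1*(-⅐) = ⅐ ≈ 0.14286)
y = 0 (y = (0*3)*(⅐) = 0*(⅐) = 0)
y - l(√(t - 1)) = 0 - √(-4 - 1) = 0 - √(-5) = 0 - I*√5 = -I*√5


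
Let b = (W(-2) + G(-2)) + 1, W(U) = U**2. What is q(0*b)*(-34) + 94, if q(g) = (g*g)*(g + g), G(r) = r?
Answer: 94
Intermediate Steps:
b = 3 (b = ((-2)**2 - 2) + 1 = (4 - 2) + 1 = 2 + 1 = 3)
q(g) = 2*g**3 (q(g) = g**2*(2*g) = 2*g**3)
q(0*b)*(-34) + 94 = (2*(0*3)**3)*(-34) + 94 = (2*0**3)*(-34) + 94 = (2*0)*(-34) + 94 = 0*(-34) + 94 = 0 + 94 = 94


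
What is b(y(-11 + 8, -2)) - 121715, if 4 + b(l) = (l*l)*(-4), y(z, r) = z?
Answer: -121755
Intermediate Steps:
b(l) = -4 - 4*l² (b(l) = -4 + (l*l)*(-4) = -4 + l²*(-4) = -4 - 4*l²)
b(y(-11 + 8, -2)) - 121715 = (-4 - 4*(-11 + 8)²) - 121715 = (-4 - 4*(-3)²) - 121715 = (-4 - 4*9) - 121715 = (-4 - 36) - 121715 = -40 - 121715 = -121755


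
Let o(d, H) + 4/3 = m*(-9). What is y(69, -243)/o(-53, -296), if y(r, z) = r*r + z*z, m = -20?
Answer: 95715/268 ≈ 357.15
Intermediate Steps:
o(d, H) = 536/3 (o(d, H) = -4/3 - 20*(-9) = -4/3 + 180 = 536/3)
y(r, z) = r**2 + z**2
y(69, -243)/o(-53, -296) = (69**2 + (-243)**2)/(536/3) = (4761 + 59049)*(3/536) = 63810*(3/536) = 95715/268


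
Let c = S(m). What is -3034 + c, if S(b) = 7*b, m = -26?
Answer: -3216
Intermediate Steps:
c = -182 (c = 7*(-26) = -182)
-3034 + c = -3034 - 182 = -3216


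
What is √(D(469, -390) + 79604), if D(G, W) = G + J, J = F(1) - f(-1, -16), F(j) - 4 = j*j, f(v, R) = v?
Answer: √80079 ≈ 282.98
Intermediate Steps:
F(j) = 4 + j² (F(j) = 4 + j*j = 4 + j²)
J = 6 (J = (4 + 1²) - 1*(-1) = (4 + 1) + 1 = 5 + 1 = 6)
D(G, W) = 6 + G (D(G, W) = G + 6 = 6 + G)
√(D(469, -390) + 79604) = √((6 + 469) + 79604) = √(475 + 79604) = √80079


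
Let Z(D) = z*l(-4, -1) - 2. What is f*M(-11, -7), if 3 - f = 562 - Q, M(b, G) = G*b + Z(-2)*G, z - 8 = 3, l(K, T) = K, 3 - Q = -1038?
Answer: 192318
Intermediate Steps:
Q = 1041 (Q = 3 - 1*(-1038) = 3 + 1038 = 1041)
z = 11 (z = 8 + 3 = 11)
Z(D) = -46 (Z(D) = 11*(-4) - 2 = -44 - 2 = -46)
M(b, G) = -46*G + G*b (M(b, G) = G*b - 46*G = -46*G + G*b)
f = 482 (f = 3 - (562 - 1*1041) = 3 - (562 - 1041) = 3 - 1*(-479) = 3 + 479 = 482)
f*M(-11, -7) = 482*(-7*(-46 - 11)) = 482*(-7*(-57)) = 482*399 = 192318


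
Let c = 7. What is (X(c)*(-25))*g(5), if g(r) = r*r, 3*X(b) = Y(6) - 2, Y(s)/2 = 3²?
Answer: -10000/3 ≈ -3333.3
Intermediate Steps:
Y(s) = 18 (Y(s) = 2*3² = 2*9 = 18)
X(b) = 16/3 (X(b) = (18 - 2)/3 = (⅓)*16 = 16/3)
g(r) = r²
(X(c)*(-25))*g(5) = ((16/3)*(-25))*5² = -400/3*25 = -10000/3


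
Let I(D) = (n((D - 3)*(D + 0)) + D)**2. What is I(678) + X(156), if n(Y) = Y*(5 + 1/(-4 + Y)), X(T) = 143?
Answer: 274324119195685900165808/52359965329 ≈ 5.2392e+12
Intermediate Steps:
I(D) = (D + D*(-19 + 5*D*(-3 + D))*(-3 + D)/(-4 + D*(-3 + D)))**2 (I(D) = (((D - 3)*(D + 0))*(-19 + 5*((D - 3)*(D + 0)))/(-4 + (D - 3)*(D + 0)) + D)**2 = (((-3 + D)*D)*(-19 + 5*((-3 + D)*D))/(-4 + (-3 + D)*D) + D)**2 = ((D*(-3 + D))*(-19 + 5*(D*(-3 + D)))/(-4 + D*(-3 + D)) + D)**2 = ((D*(-3 + D))*(-19 + 5*D*(-3 + D))/(-4 + D*(-3 + D)) + D)**2 = (D*(-19 + 5*D*(-3 + D))*(-3 + D)/(-4 + D*(-3 + D)) + D)**2 = (D + D*(-19 + 5*D*(-3 + D))*(-3 + D)/(-4 + D*(-3 + D)))**2)
I(678) + X(156) = 678**2*(53 - 29*678**2 + 5*678**3 + 23*678)**2/(-4 + 678**2 - 3*678)**2 + 143 = 459684*(53 - 29*459684 + 5*311665752 + 15594)**2/(-4 + 459684 - 2034)**2 + 143 = 459684*(53 - 13330836 + 1558328760 + 15594)**2/457646**2 + 143 = 459684*(1/209439861316)*1545013571**2 + 143 = 459684*(1/209439861316)*2387066934574172041 + 143 = 274324119188198425123761/52359965329 + 143 = 274324119195685900165808/52359965329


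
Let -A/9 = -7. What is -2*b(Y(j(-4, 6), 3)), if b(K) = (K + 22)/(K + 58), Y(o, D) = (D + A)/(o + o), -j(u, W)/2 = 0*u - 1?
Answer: -154/149 ≈ -1.0336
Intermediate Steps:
A = 63 (A = -9*(-7) = 63)
j(u, W) = 2 (j(u, W) = -2*(0*u - 1) = -2*(0 - 1) = -2*(-1) = 2)
Y(o, D) = (63 + D)/(2*o) (Y(o, D) = (D + 63)/(o + o) = (63 + D)/((2*o)) = (63 + D)*(1/(2*o)) = (63 + D)/(2*o))
b(K) = (22 + K)/(58 + K)
-2*b(Y(j(-4, 6), 3)) = -2*(22 + (½)*(63 + 3)/2)/(58 + (½)*(63 + 3)/2) = -2*(22 + (½)*(½)*66)/(58 + (½)*(½)*66) = -2*(22 + 33/2)/(58 + 33/2) = -2*77/(149/2*2) = -4*77/(149*2) = -2*77/149 = -154/149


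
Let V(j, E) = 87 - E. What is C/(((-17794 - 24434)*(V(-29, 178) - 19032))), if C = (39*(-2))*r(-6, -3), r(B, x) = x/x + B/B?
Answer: -1/5176449 ≈ -1.9318e-7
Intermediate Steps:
r(B, x) = 2 (r(B, x) = 1 + 1 = 2)
C = -156 (C = (39*(-2))*2 = -78*2 = -156)
C/(((-17794 - 24434)*(V(-29, 178) - 19032))) = -156*1/((-17794 - 24434)*((87 - 1*178) - 19032)) = -156*(-1/(42228*((87 - 178) - 19032))) = -156*(-1/(42228*(-91 - 19032))) = -156/((-42228*(-19123))) = -156/807526044 = -156*1/807526044 = -1/5176449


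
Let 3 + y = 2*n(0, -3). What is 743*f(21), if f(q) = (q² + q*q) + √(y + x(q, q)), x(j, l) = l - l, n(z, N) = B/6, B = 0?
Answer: 655326 + 743*I*√3 ≈ 6.5533e+5 + 1286.9*I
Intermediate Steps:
n(z, N) = 0 (n(z, N) = 0/6 = 0*(⅙) = 0)
x(j, l) = 0
y = -3 (y = -3 + 2*0 = -3 + 0 = -3)
f(q) = 2*q² + I*√3 (f(q) = (q² + q*q) + √(-3 + 0) = (q² + q²) + √(-3) = 2*q² + I*√3)
743*f(21) = 743*(2*21² + I*√3) = 743*(2*441 + I*√3) = 743*(882 + I*√3) = 655326 + 743*I*√3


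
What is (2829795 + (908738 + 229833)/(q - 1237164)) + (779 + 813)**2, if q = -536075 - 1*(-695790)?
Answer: 5779714356720/1077449 ≈ 5.3643e+6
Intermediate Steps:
q = 159715 (q = -536075 + 695790 = 159715)
(2829795 + (908738 + 229833)/(q - 1237164)) + (779 + 813)**2 = (2829795 + (908738 + 229833)/(159715 - 1237164)) + (779 + 813)**2 = (2829795 + 1138571/(-1077449)) + 1592**2 = (2829795 + 1138571*(-1/1077449)) + 2534464 = (2829795 - 1138571/1077449) + 2534464 = 3048958654384/1077449 + 2534464 = 5779714356720/1077449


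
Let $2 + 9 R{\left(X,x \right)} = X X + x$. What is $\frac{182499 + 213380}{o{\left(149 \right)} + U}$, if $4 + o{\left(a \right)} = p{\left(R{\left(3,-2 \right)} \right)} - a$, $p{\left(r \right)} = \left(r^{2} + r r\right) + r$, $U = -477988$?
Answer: $- \frac{1105731}{1335494} \approx -0.82796$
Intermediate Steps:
$R{\left(X,x \right)} = - \frac{2}{9} + \frac{x}{9} + \frac{X^{2}}{9}$ ($R{\left(X,x \right)} = - \frac{2}{9} + \frac{X X + x}{9} = - \frac{2}{9} + \frac{X^{2} + x}{9} = - \frac{2}{9} + \frac{x + X^{2}}{9} = - \frac{2}{9} + \left(\frac{x}{9} + \frac{X^{2}}{9}\right) = - \frac{2}{9} + \frac{x}{9} + \frac{X^{2}}{9}$)
$p{\left(r \right)} = r + 2 r^{2}$ ($p{\left(r \right)} = \left(r^{2} + r^{2}\right) + r = 2 r^{2} + r = r + 2 r^{2}$)
$o{\left(a \right)} = - \frac{229}{81} - a$ ($o{\left(a \right)} = -4 - \left(a - \left(- \frac{2}{9} + \frac{1}{9} \left(-2\right) + \frac{3^{2}}{9}\right) \left(1 + 2 \left(- \frac{2}{9} + \frac{1}{9} \left(-2\right) + \frac{3^{2}}{9}\right)\right)\right) = -4 - \left(a - \left(- \frac{2}{9} - \frac{2}{9} + \frac{1}{9} \cdot 9\right) \left(1 + 2 \left(- \frac{2}{9} - \frac{2}{9} + \frac{1}{9} \cdot 9\right)\right)\right) = -4 - \left(a - \left(- \frac{2}{9} - \frac{2}{9} + 1\right) \left(1 + 2 \left(- \frac{2}{9} - \frac{2}{9} + 1\right)\right)\right) = -4 - \left(a - \frac{5 \left(1 + 2 \cdot \frac{5}{9}\right)}{9}\right) = -4 - \left(a - \frac{5 \left(1 + \frac{10}{9}\right)}{9}\right) = -4 - \left(- \frac{95}{81} + a\right) = - \frac{229}{81} - a$)
$\frac{182499 + 213380}{o{\left(149 \right)} + U} = \frac{182499 + 213380}{\left(- \frac{229}{81} - 149\right) - 477988} = \frac{395879}{\left(- \frac{229}{81} - 149\right) - 477988} = \frac{395879}{- \frac{12298}{81} - 477988} = \frac{395879}{- \frac{38729326}{81}} = 395879 \left(- \frac{81}{38729326}\right) = - \frac{1105731}{1335494}$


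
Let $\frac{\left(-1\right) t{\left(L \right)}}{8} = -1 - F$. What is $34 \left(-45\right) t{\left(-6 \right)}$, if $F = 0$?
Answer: $-12240$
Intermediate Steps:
$t{\left(L \right)} = 8$ ($t{\left(L \right)} = - 8 \left(-1 - 0\right) = - 8 \left(-1 + 0\right) = \left(-8\right) \left(-1\right) = 8$)
$34 \left(-45\right) t{\left(-6 \right)} = 34 \left(-45\right) 8 = \left(-1530\right) 8 = -12240$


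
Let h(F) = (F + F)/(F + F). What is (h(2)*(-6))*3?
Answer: -18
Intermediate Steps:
h(F) = 1 (h(F) = (2*F)/((2*F)) = (2*F)*(1/(2*F)) = 1)
(h(2)*(-6))*3 = (1*(-6))*3 = -6*3 = -18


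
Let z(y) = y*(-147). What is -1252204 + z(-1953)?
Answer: -965113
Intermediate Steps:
z(y) = -147*y
-1252204 + z(-1953) = -1252204 - 147*(-1953) = -1252204 + 287091 = -965113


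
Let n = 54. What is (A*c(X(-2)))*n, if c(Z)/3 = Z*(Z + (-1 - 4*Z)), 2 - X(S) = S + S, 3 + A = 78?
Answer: -1385100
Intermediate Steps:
A = 75 (A = -3 + 78 = 75)
X(S) = 2 - 2*S (X(S) = 2 - (S + S) = 2 - 2*S)
c(Z) = 3*Z*(-1 - 3*Z) (c(Z) = 3*(Z*(Z + (-1 - 4*Z))) = 3*(Z*(-1 - 3*Z)) = 3*Z*(-1 - 3*Z))
(A*c(X(-2)))*n = (75*(-3*(2 - 2*(-2))*(1 + 3*(2 - 2*(-2)))))*54 = (75*(-3*(2 + 4)*(1 + 3*(2 + 4))))*54 = (75*(-3*6*(1 + 3*6)))*54 = (75*(-3*6*(1 + 18)))*54 = (75*(-3*6*19))*54 = (75*(-342))*54 = -25650*54 = -1385100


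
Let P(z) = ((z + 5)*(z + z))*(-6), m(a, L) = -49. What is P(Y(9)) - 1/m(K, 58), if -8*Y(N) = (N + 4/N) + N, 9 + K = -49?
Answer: 394607/5292 ≈ 74.567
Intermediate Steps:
K = -58 (K = -9 - 49 = -58)
Y(N) = -1/(2*N) - N/4 (Y(N) = -((N + 4/N) + N)/8 = -(2*N + 4/N)/8 = -1/(2*N) - N/4)
P(z) = -12*z*(5 + z) (P(z) = ((5 + z)*(2*z))*(-6) = (2*z*(5 + z))*(-6) = -12*z*(5 + z))
P(Y(9)) - 1/m(K, 58) = -12*(¼)*(-2 - 1*9²)/9*(5 + (¼)*(-2 - 1*9²)/9) - 1/(-49) = -12*(¼)*(⅑)*(-2 - 1*81)*(5 + (¼)*(⅑)*(-2 - 1*81)) - 1*(-1/49) = -12*(¼)*(⅑)*(-2 - 81)*(5 + (¼)*(⅑)*(-2 - 81)) + 1/49 = -12*(¼)*(⅑)*(-83)*(5 + (¼)*(⅑)*(-83)) + 1/49 = -12*(-83/36)*(5 - 83/36) + 1/49 = -12*(-83/36)*97/36 + 1/49 = 8051/108 + 1/49 = 394607/5292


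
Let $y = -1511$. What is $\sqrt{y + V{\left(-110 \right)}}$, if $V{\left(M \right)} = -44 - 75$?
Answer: $i \sqrt{1630} \approx 40.373 i$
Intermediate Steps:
$V{\left(M \right)} = -119$ ($V{\left(M \right)} = -44 - 75 = -119$)
$\sqrt{y + V{\left(-110 \right)}} = \sqrt{-1511 - 119} = \sqrt{-1630} = i \sqrt{1630}$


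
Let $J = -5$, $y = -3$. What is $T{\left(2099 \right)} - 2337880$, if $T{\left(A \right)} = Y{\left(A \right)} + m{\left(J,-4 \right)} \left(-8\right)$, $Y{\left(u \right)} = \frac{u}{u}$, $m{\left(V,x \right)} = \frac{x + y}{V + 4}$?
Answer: $-2337935$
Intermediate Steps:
$m{\left(V,x \right)} = \frac{-3 + x}{4 + V}$ ($m{\left(V,x \right)} = \frac{x - 3}{V + 4} = \frac{-3 + x}{4 + V}$)
$Y{\left(u \right)} = 1$
$T{\left(A \right)} = -55$ ($T{\left(A \right)} = 1 + \frac{-3 - 4}{4 - 5} \left(-8\right) = 1 + \frac{1}{-1} \left(-7\right) \left(-8\right) = 1 + \left(-1\right) \left(-7\right) \left(-8\right) = 1 + 7 \left(-8\right) = 1 - 56 = -55$)
$T{\left(2099 \right)} - 2337880 = -55 - 2337880 = -2337935$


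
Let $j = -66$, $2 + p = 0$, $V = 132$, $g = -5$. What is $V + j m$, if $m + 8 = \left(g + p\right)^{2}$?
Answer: $-2574$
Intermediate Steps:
$p = -2$ ($p = -2 + 0 = -2$)
$m = 41$ ($m = -8 + \left(-5 - 2\right)^{2} = -8 + \left(-7\right)^{2} = -8 + 49 = 41$)
$V + j m = 132 - 2706 = -2574$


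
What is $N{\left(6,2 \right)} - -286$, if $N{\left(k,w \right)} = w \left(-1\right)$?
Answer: $284$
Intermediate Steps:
$N{\left(k,w \right)} = - w$
$N{\left(6,2 \right)} - -286 = \left(-1\right) 2 - -286 = -2 + 286 = 284$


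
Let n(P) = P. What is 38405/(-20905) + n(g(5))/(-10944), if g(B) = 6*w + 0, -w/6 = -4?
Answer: -587937/317756 ≈ -1.8503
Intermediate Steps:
w = 24 (w = -6*(-4) = 24)
g(B) = 144 (g(B) = 6*24 + 0 = 144 + 0 = 144)
38405/(-20905) + n(g(5))/(-10944) = 38405/(-20905) + 144/(-10944) = 38405*(-1/20905) + 144*(-1/10944) = -7681/4181 - 1/76 = -587937/317756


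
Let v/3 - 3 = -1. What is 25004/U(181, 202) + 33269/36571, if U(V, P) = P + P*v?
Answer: 68675975/3693671 ≈ 18.593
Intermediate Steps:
v = 6 (v = 9 + 3*(-1) = 9 - 3 = 6)
U(V, P) = 7*P (U(V, P) = P + P*6 = P + 6*P = 7*P)
25004/U(181, 202) + 33269/36571 = 25004/((7*202)) + 33269/36571 = 25004/1414 + 33269*(1/36571) = 25004*(1/1414) + 33269/36571 = 1786/101 + 33269/36571 = 68675975/3693671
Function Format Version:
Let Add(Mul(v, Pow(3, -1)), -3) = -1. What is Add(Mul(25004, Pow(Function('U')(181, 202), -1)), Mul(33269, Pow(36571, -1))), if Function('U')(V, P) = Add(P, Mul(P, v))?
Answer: Rational(68675975, 3693671) ≈ 18.593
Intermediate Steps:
v = 6 (v = Add(9, Mul(3, -1)) = Add(9, -3) = 6)
Function('U')(V, P) = Mul(7, P) (Function('U')(V, P) = Add(P, Mul(P, 6)) = Add(P, Mul(6, P)) = Mul(7, P))
Add(Mul(25004, Pow(Function('U')(181, 202), -1)), Mul(33269, Pow(36571, -1))) = Add(Mul(25004, Pow(Mul(7, 202), -1)), Mul(33269, Pow(36571, -1))) = Add(Mul(25004, Pow(1414, -1)), Mul(33269, Rational(1, 36571))) = Add(Mul(25004, Rational(1, 1414)), Rational(33269, 36571)) = Add(Rational(1786, 101), Rational(33269, 36571)) = Rational(68675975, 3693671)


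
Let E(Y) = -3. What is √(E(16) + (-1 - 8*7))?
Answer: 2*I*√15 ≈ 7.746*I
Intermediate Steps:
√(E(16) + (-1 - 8*7)) = √(-3 + (-1 - 8*7)) = √(-3 + (-1 - 56)) = √(-3 - 57) = √(-60) = 2*I*√15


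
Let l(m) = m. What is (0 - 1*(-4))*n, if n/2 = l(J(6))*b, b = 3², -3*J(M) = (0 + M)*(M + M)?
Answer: -1728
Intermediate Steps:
J(M) = -2*M²/3 (J(M) = -(0 + M)*(M + M)/3 = -M*2*M/3 = -2*M²/3)
b = 9
n = -432 (n = 2*(-⅔*6²*9) = 2*(-⅔*36*9) = 2*(-24*9) = 2*(-216) = -432)
(0 - 1*(-4))*n = (0 - 1*(-4))*(-432) = (0 + 4)*(-432) = 4*(-432) = -1728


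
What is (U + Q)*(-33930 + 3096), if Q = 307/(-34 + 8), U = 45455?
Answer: -18215540091/13 ≈ -1.4012e+9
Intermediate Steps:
Q = -307/26 (Q = 307/(-26) = 307*(-1/26) = -307/26 ≈ -11.808)
(U + Q)*(-33930 + 3096) = (45455 - 307/26)*(-33930 + 3096) = (1181523/26)*(-30834) = -18215540091/13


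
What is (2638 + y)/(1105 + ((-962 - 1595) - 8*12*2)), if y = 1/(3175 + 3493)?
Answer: -5863395/3654064 ≈ -1.6046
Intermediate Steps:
y = 1/6668 ≈ 0.00014997
(2638 + y)/(1105 + ((-962 - 1595) - 8*12*2)) = (2638 + 1/6668)/(1105 + ((-962 - 1595) - 8*12*2)) = 17590185/(6668*(1105 + (-2557 - 96*2))) = 17590185/(6668*(1105 + (-2557 - 192))) = 17590185/(6668*(1105 - 2749)) = (17590185/6668)/(-1644) = (17590185/6668)*(-1/1644) = -5863395/3654064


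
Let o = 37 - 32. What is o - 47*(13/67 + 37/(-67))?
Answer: 1463/67 ≈ 21.836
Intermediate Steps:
o = 5
o - 47*(13/67 + 37/(-67)) = 5 - 47*(13/67 + 37/(-67)) = 5 - 47*(13*(1/67) + 37*(-1/67)) = 5 - 47*(13/67 - 37/67) = 5 - 47*(-24/67) = 5 + 1128/67 = 1463/67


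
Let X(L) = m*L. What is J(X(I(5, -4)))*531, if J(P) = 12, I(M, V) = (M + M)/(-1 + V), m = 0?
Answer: 6372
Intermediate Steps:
I(M, V) = 2*M/(-1 + V) (I(M, V) = (2*M)/(-1 + V) = 2*M/(-1 + V))
X(L) = 0 (X(L) = 0*L = 0)
J(X(I(5, -4)))*531 = 12*531 = 6372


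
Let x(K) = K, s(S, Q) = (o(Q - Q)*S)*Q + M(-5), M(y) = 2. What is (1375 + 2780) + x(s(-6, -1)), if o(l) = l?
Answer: 4157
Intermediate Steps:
s(S, Q) = 2 (s(S, Q) = ((Q - Q)*S)*Q + 2 = (0*S)*Q + 2 = 0*Q + 2 = 0 + 2 = 2)
(1375 + 2780) + x(s(-6, -1)) = (1375 + 2780) + 2 = 4155 + 2 = 4157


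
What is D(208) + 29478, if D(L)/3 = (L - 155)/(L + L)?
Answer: 12263007/416 ≈ 29478.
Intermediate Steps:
D(L) = 3*(-155 + L)/(2*L) (D(L) = 3*((L - 155)/(L + L)) = 3*((-155 + L)/((2*L))) = 3*((-155 + L)*(1/(2*L))) = 3*((-155 + L)/(2*L)) = 3*(-155 + L)/(2*L))
D(208) + 29478 = (3/2)*(-155 + 208)/208 + 29478 = (3/2)*(1/208)*53 + 29478 = 159/416 + 29478 = 12263007/416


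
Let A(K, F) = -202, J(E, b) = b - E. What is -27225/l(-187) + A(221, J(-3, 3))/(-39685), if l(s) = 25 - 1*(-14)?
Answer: -360138749/515905 ≈ -698.07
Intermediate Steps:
l(s) = 39 (l(s) = 25 + 14 = 39)
-27225/l(-187) + A(221, J(-3, 3))/(-39685) = -27225/39 - 202/(-39685) = -27225*1/39 - 202*(-1/39685) = -9075/13 + 202/39685 = -360138749/515905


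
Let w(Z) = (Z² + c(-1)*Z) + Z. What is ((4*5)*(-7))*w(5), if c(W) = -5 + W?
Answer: 0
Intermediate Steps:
w(Z) = Z² - 5*Z (w(Z) = (Z² + (-5 - 1)*Z) + Z = (Z² - 6*Z) + Z = Z² - 5*Z)
((4*5)*(-7))*w(5) = ((4*5)*(-7))*(5*(-5 + 5)) = (20*(-7))*(5*0) = -140*0 = 0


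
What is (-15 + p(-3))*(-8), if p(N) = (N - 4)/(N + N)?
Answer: 332/3 ≈ 110.67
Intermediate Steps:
p(N) = (-4 + N)/(2*N) (p(N) = (-4 + N)/((2*N)) = (-4 + N)*(1/(2*N)) = (-4 + N)/(2*N))
(-15 + p(-3))*(-8) = (-15 + (½)*(-4 - 3)/(-3))*(-8) = (-15 + (½)*(-⅓)*(-7))*(-8) = (-15 + 7/6)*(-8) = -83/6*(-8) = 332/3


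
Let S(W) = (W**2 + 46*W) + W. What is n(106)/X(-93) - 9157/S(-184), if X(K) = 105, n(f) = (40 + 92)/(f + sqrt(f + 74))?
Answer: -214113913/609655480 - 33*sqrt(5)/48370 ≈ -0.35273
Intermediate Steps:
S(W) = W**2 + 47*W
n(f) = 132/(f + sqrt(74 + f))
n(106)/X(-93) - 9157/S(-184) = (132/(106 + sqrt(74 + 106)))/105 - 9157*(-1/(184*(47 - 184))) = (132/(106 + sqrt(180)))*(1/105) - 9157/((-184*(-137))) = (132/(106 + 6*sqrt(5)))*(1/105) - 9157/25208 = 44/(35*(106 + 6*sqrt(5))) - 9157*1/25208 = 44/(35*(106 + 6*sqrt(5))) - 9157/25208 = -9157/25208 + 44/(35*(106 + 6*sqrt(5)))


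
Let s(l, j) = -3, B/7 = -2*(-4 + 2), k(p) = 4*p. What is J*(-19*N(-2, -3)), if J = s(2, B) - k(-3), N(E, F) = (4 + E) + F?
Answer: 171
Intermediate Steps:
N(E, F) = 4 + E + F
B = 28 (B = 7*(-2*(-4 + 2)) = 7*(-2*(-2)) = 7*4 = 28)
J = 9 (J = -3 - 4*(-3) = -3 - 1*(-12) = -3 + 12 = 9)
J*(-19*N(-2, -3)) = 9*(-19*(4 - 2 - 3)) = 9*(-19*(-1)) = 9*19 = 171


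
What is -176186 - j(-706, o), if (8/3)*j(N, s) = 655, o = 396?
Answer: -1411453/8 ≈ -1.7643e+5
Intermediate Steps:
j(N, s) = 1965/8 (j(N, s) = (3/8)*655 = 1965/8)
-176186 - j(-706, o) = -176186 - 1*1965/8 = -176186 - 1965/8 = -1411453/8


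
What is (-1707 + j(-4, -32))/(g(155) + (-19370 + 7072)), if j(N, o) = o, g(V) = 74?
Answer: 1739/12224 ≈ 0.14226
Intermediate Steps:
(-1707 + j(-4, -32))/(g(155) + (-19370 + 7072)) = (-1707 - 32)/(74 + (-19370 + 7072)) = -1739/(74 - 12298) = -1739/(-12224) = -1739*(-1/12224) = 1739/12224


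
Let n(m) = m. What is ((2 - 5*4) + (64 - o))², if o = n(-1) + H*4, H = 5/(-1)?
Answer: 4489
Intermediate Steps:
H = -5 (H = 5*(-1) = -5)
o = -21 (o = -1 - 5*4 = -1 - 20 = -21)
((2 - 5*4) + (64 - o))² = ((2 - 5*4) + (64 - 1*(-21)))² = ((2 - 20) + (64 + 21))² = (-18 + 85)² = 67² = 4489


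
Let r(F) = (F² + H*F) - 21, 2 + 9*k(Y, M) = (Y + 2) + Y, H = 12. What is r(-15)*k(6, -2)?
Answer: 32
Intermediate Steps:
k(Y, M) = 2*Y/9 (k(Y, M) = -2/9 + ((Y + 2) + Y)/9 = -2/9 + ((2 + Y) + Y)/9 = -2/9 + (2 + 2*Y)/9 = -2/9 + (2/9 + 2*Y/9) = 2*Y/9)
r(F) = -21 + F² + 12*F (r(F) = (F² + 12*F) - 21 = -21 + F² + 12*F)
r(-15)*k(6, -2) = (-21 + (-15)² + 12*(-15))*((2/9)*6) = (-21 + 225 - 180)*(4/3) = 24*(4/3) = 32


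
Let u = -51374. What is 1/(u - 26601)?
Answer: -1/77975 ≈ -1.2825e-5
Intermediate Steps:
1/(u - 26601) = 1/(-51374 - 26601) = 1/(-77975) = -1/77975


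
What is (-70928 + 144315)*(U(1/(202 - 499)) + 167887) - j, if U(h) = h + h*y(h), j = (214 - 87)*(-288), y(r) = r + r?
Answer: 1086801883518440/88209 ≈ 1.2321e+10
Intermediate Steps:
y(r) = 2*r
j = -36576 (j = 127*(-288) = -36576)
U(h) = h + 2*h**2 (U(h) = h + h*(2*h) = h + 2*h**2)
(-70928 + 144315)*(U(1/(202 - 499)) + 167887) - j = (-70928 + 144315)*((1 + 2/(202 - 499))/(202 - 499) + 167887) - 1*(-36576) = 73387*((1 + 2/(-297))/(-297) + 167887) + 36576 = 73387*(-(1 + 2*(-1/297))/297 + 167887) + 36576 = 73387*(-(1 - 2/297)/297 + 167887) + 36576 = 73387*(-1/297*295/297 + 167887) + 36576 = 73387*(-295/88209 + 167887) + 36576 = 73387*(14809144088/88209) + 36576 = 1086798657186056/88209 + 36576 = 1086801883518440/88209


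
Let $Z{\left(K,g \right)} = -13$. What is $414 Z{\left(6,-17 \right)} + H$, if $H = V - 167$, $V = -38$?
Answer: $-5587$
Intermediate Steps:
$H = -205$ ($H = -38 - 167 = -205$)
$414 Z{\left(6,-17 \right)} + H = 414 \left(-13\right) - 205 = -5382 - 205 = -5587$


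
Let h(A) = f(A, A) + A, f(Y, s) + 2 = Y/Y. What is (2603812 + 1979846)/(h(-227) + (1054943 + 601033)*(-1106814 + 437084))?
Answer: -763943/184842801118 ≈ -4.1329e-6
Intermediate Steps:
f(Y, s) = -1 (f(Y, s) = -2 + Y/Y = -2 + 1 = -1)
h(A) = -1 + A
(2603812 + 1979846)/(h(-227) + (1054943 + 601033)*(-1106814 + 437084)) = (2603812 + 1979846)/((-1 - 227) + (1054943 + 601033)*(-1106814 + 437084)) = 4583658/(-228 + 1655976*(-669730)) = 4583658/(-228 - 1109056806480) = 4583658/(-1109056806708) = 4583658*(-1/1109056806708) = -763943/184842801118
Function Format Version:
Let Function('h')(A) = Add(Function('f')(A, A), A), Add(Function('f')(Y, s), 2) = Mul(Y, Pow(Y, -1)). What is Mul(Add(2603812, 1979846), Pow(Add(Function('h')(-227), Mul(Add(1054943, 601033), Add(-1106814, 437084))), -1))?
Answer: Rational(-763943, 184842801118) ≈ -4.1329e-6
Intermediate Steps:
Function('f')(Y, s) = -1 (Function('f')(Y, s) = Add(-2, Mul(Y, Pow(Y, -1))) = Add(-2, 1) = -1)
Function('h')(A) = Add(-1, A)
Mul(Add(2603812, 1979846), Pow(Add(Function('h')(-227), Mul(Add(1054943, 601033), Add(-1106814, 437084))), -1)) = Mul(Add(2603812, 1979846), Pow(Add(Add(-1, -227), Mul(Add(1054943, 601033), Add(-1106814, 437084))), -1)) = Mul(4583658, Pow(Add(-228, Mul(1655976, -669730)), -1)) = Mul(4583658, Pow(Add(-228, -1109056806480), -1)) = Mul(4583658, Pow(-1109056806708, -1)) = Mul(4583658, Rational(-1, 1109056806708)) = Rational(-763943, 184842801118)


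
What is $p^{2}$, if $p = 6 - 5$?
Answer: $1$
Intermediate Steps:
$p = 1$ ($p = 6 - 5 = 1$)
$p^{2} = 1^{2} = 1$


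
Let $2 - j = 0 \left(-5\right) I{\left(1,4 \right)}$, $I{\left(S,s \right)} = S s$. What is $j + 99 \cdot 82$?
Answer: $8120$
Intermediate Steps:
$j = 2$ ($j = 2 - 0 \left(-5\right) 1 \cdot 4 = 2 - 0 \cdot 4 = 2 - 0 = 2 + 0 = 2$)
$j + 99 \cdot 82 = 2 + 99 \cdot 82 = 2 + 8118 = 8120$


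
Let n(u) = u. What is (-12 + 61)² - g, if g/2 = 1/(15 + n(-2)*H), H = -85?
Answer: 444183/185 ≈ 2401.0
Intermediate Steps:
g = 2/185 (g = 2/(15 - 2*(-85)) = 2/(15 + 170) = 2/185 ≈ 0.010811)
(-12 + 61)² - g = (-12 + 61)² - 1*2/185 = 49² - 2/185 = 2401 - 2/185 = 444183/185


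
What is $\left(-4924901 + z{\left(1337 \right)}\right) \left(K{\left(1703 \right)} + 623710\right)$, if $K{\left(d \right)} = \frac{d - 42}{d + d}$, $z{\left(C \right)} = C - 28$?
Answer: $- \frac{5229735832486116}{1703} \approx -3.0709 \cdot 10^{12}$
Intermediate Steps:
$z{\left(C \right)} = -28 + C$
$K{\left(d \right)} = \frac{-42 + d}{2 d}$
$\left(-4924901 + z{\left(1337 \right)}\right) \left(K{\left(1703 \right)} + 623710\right) = \left(-4924901 + \left(-28 + 1337\right)\right) \left(\frac{-42 + 1703}{2 \cdot 1703} + 623710\right) = \left(-4924901 + 1309\right) \left(\frac{1}{2} \cdot \frac{1}{1703} \cdot 1661 + 623710\right) = - 4923592 \left(\frac{1661}{3406} + 623710\right) = \left(-4923592\right) \frac{2124357921}{3406} = - \frac{5229735832486116}{1703}$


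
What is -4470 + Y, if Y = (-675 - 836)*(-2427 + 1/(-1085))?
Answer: 3974060306/1085 ≈ 3.6627e+6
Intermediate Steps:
Y = 3978910256/1085 (Y = -1511*(-2427 - 1/1085) = -1511*(-2633296/1085) = 3978910256/1085 ≈ 3.6672e+6)
-4470 + Y = -4470 + 3978910256/1085 = 3974060306/1085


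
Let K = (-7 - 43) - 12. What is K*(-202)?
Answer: 12524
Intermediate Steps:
K = -62 (K = -50 - 12 = -62)
K*(-202) = -62*(-202) = 12524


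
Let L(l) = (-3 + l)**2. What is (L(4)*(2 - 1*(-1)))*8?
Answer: 24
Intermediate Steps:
(L(4)*(2 - 1*(-1)))*8 = ((-3 + 4)**2*(2 - 1*(-1)))*8 = (1**2*(2 + 1))*8 = (1*3)*8 = 3*8 = 24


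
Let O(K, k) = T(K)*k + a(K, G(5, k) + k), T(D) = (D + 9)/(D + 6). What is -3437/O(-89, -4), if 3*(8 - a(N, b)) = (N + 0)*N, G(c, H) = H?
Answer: 122259/93773 ≈ 1.3038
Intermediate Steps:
T(D) = (9 + D)/(6 + D)
a(N, b) = 8 - N²/3 (a(N, b) = 8 - (N + 0)*N/3 = 8 - N*N/3 = 8 - N²/3)
O(K, k) = 8 - K²/3 + k*(9 + K)/(6 + K) (O(K, k) = ((9 + K)/(6 + K))*k + (8 - K²/3) = k*(9 + K)/(6 + K) + (8 - K²/3) = 8 - K²/3 + k*(9 + K)/(6 + K))
-3437/O(-89, -4) = -3437*(6 - 89)/(-4*(9 - 89) + (6 - 89)*(24 - 1*(-89)²)/3) = -3437*(-83/(-4*(-80) + (⅓)*(-83)*(24 - 1*7921))) = -3437*(-83/(320 + (⅓)*(-83)*(24 - 7921))) = -3437*(-83/(320 + (⅓)*(-83)*(-7897))) = -3437*(-83/(320 + 655451/3)) = -3437/((-1/83*656411/3)) = -3437/(-656411/249) = -3437*(-249/656411) = 122259/93773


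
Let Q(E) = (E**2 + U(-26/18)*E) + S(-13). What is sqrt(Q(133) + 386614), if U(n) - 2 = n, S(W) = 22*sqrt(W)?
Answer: sqrt(3639392 + 198*I*sqrt(13))/3 ≈ 635.91 + 0.062369*I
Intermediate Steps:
U(n) = 2 + n
Q(E) = E**2 + 5*E/9 + 22*I*sqrt(13) (Q(E) = (E**2 + (2 - 26/18)*E) + 22*sqrt(-13) = (E**2 + (2 - 26*1/18)*E) + 22*(I*sqrt(13)) = (E**2 + (2 - 13/9)*E) + 22*I*sqrt(13) = (E**2 + 5*E/9) + 22*I*sqrt(13) = E**2 + 5*E/9 + 22*I*sqrt(13))
sqrt(Q(133) + 386614) = sqrt((133**2 + (5/9)*133 + 22*I*sqrt(13)) + 386614) = sqrt((17689 + 665/9 + 22*I*sqrt(13)) + 386614) = sqrt((159866/9 + 22*I*sqrt(13)) + 386614) = sqrt(3639392/9 + 22*I*sqrt(13))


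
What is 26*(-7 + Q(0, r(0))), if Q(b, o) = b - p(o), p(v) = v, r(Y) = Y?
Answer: -182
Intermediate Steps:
Q(b, o) = b - o
26*(-7 + Q(0, r(0))) = 26*(-7 + (0 - 1*0)) = 26*(-7 + (0 + 0)) = 26*(-7 + 0) = 26*(-7) = -182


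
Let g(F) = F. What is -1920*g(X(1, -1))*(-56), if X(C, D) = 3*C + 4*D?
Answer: -107520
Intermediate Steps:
-1920*g(X(1, -1))*(-56) = -1920*(3*1 + 4*(-1))*(-56) = -1920*(3 - 4)*(-56) = -1920*(-1)*(-56) = -96*(-20)*(-56) = 1920*(-56) = -107520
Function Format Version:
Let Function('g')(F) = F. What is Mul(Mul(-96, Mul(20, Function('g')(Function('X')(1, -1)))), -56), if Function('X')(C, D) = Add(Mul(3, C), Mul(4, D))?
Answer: -107520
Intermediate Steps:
Mul(Mul(-96, Mul(20, Function('g')(Function('X')(1, -1)))), -56) = Mul(Mul(-96, Mul(20, Add(Mul(3, 1), Mul(4, -1)))), -56) = Mul(Mul(-96, Mul(20, Add(3, -4))), -56) = Mul(Mul(-96, Mul(20, -1)), -56) = Mul(Mul(-96, -20), -56) = Mul(1920, -56) = -107520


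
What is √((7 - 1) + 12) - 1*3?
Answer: -3 + 3*√2 ≈ 1.2426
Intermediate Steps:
√((7 - 1) + 12) - 1*3 = √(6 + 12) - 3 = √18 - 3 = 3*√2 - 3 = -3 + 3*√2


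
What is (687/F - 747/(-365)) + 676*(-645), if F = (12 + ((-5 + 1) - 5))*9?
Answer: -1432235392/3285 ≈ -4.3599e+5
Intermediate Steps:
F = 27 (F = (12 + (-4 - 5))*9 = (12 - 9)*9 = 3*9 = 27)
(687/F - 747/(-365)) + 676*(-645) = (687/27 - 747/(-365)) + 676*(-645) = (687*(1/27) - 747*(-1/365)) - 436020 = (229/9 + 747/365) - 436020 = 90308/3285 - 436020 = -1432235392/3285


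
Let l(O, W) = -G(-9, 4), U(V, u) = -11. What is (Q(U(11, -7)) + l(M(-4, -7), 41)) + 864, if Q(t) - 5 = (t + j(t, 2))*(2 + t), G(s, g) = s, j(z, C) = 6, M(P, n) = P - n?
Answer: 923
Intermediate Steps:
Q(t) = 5 + (2 + t)*(6 + t) (Q(t) = 5 + (t + 6)*(2 + t) = 5 + (6 + t)*(2 + t) = 5 + (2 + t)*(6 + t))
l(O, W) = 9 (l(O, W) = -1*(-9) = 9)
(Q(U(11, -7)) + l(M(-4, -7), 41)) + 864 = ((17 + (-11)**2 + 8*(-11)) + 9) + 864 = ((17 + 121 - 88) + 9) + 864 = (50 + 9) + 864 = 59 + 864 = 923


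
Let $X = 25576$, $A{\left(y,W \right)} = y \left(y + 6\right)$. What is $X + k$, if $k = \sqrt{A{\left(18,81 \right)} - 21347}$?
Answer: $25576 + i \sqrt{20915} \approx 25576.0 + 144.62 i$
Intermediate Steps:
$A{\left(y,W \right)} = y \left(6 + y\right)$
$k = i \sqrt{20915}$ ($k = \sqrt{18 \left(6 + 18\right) - 21347} = \sqrt{18 \cdot 24 - 21347} = \sqrt{432 - 21347} = \sqrt{-20915} = i \sqrt{20915} \approx 144.62 i$)
$X + k = 25576 + i \sqrt{20915}$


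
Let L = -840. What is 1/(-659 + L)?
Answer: -1/1499 ≈ -0.00066711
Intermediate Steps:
1/(-659 + L) = 1/(-659 - 840) = 1/(-1499) = -1/1499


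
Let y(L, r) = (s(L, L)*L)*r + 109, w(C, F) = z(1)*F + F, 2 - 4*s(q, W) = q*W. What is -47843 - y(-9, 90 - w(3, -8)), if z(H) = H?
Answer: -133587/2 ≈ -66794.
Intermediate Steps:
s(q, W) = ½ - W*q/4 (s(q, W) = ½ - q*W/4 = ½ - W*q/4)
w(C, F) = 2*F (w(C, F) = 1*F + F = F + F = 2*F)
y(L, r) = 109 + L*r*(½ - L²/4) (y(L, r) = ((½ - L*L/4)*L)*r + 109 = ((½ - L²/4)*L)*r + 109 = (L*(½ - L²/4))*r + 109 = L*r*(½ - L²/4) + 109 = 109 + L*r*(½ - L²/4))
-47843 - y(-9, 90 - w(3, -8)) = -47843 - (109 - ¼*(-9)*(90 - 2*(-8))*(-2 + (-9)²)) = -47843 - (109 - ¼*(-9)*(90 - 1*(-16))*(-2 + 81)) = -47843 - (109 - ¼*(-9)*(90 + 16)*79) = -47843 - (109 - ¼*(-9)*106*79) = -47843 - (109 + 37683/2) = -47843 - 1*37901/2 = -47843 - 37901/2 = -133587/2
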